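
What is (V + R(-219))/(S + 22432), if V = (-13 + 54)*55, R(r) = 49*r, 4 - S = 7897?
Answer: -8476/14539 ≈ -0.58298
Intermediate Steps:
S = -7893 (S = 4 - 1*7897 = 4 - 7897 = -7893)
V = 2255 (V = 41*55 = 2255)
(V + R(-219))/(S + 22432) = (2255 + 49*(-219))/(-7893 + 22432) = (2255 - 10731)/14539 = -8476*1/14539 = -8476/14539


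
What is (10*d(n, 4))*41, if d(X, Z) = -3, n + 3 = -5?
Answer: -1230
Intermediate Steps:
n = -8 (n = -3 - 5 = -8)
(10*d(n, 4))*41 = (10*(-3))*41 = -30*41 = -1230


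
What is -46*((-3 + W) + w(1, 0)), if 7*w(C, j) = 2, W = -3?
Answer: 1840/7 ≈ 262.86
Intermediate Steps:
w(C, j) = 2/7 (w(C, j) = (1/7)*2 = 2/7)
-46*((-3 + W) + w(1, 0)) = -46*((-3 - 3) + 2/7) = -46*(-6 + 2/7) = -46*(-40/7) = 1840/7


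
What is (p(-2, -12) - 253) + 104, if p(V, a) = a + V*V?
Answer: -157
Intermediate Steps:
p(V, a) = a + V²
(p(-2, -12) - 253) + 104 = ((-12 + (-2)²) - 253) + 104 = ((-12 + 4) - 253) + 104 = (-8 - 253) + 104 = -261 + 104 = -157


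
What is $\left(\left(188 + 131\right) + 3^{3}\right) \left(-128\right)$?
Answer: $-44288$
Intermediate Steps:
$\left(\left(188 + 131\right) + 3^{3}\right) \left(-128\right) = \left(319 + 27\right) \left(-128\right) = 346 \left(-128\right) = -44288$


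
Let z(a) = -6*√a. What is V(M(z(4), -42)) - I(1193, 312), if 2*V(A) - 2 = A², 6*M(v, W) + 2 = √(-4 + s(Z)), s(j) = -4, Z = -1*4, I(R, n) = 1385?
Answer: -1384 + (1 - I*√2)²/18 ≈ -1384.1 - 0.15713*I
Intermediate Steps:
Z = -4
M(v, W) = -⅓ + I*√2/3 (M(v, W) = -⅓ + √(-4 - 4)/6 = -⅓ + √(-8)/6 = -⅓ + (2*I*√2)/6 = -⅓ + I*√2/3)
V(A) = 1 + A²/2
V(M(z(4), -42)) - I(1193, 312) = (1 + (-⅓ + I*√2/3)²/2) - 1*1385 = (1 + (-⅓ + I*√2/3)²/2) - 1385 = -1384 + (-⅓ + I*√2/3)²/2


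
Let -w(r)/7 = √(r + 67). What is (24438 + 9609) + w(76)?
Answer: 34047 - 7*√143 ≈ 33963.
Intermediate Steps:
w(r) = -7*√(67 + r) (w(r) = -7*√(r + 67) = -7*√(67 + r))
(24438 + 9609) + w(76) = (24438 + 9609) - 7*√(67 + 76) = 34047 - 7*√143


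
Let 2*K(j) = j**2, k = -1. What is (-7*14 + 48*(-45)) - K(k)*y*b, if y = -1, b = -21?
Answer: -4537/2 ≈ -2268.5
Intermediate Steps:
K(j) = j**2/2
(-7*14 + 48*(-45)) - K(k)*y*b = (-7*14 + 48*(-45)) - ((1/2)*(-1)**2)*(-1)*(-21) = (-98 - 2160) - ((1/2)*1)*(-1)*(-21) = -2258 - (1/2)*(-1)*(-21) = -2258 - (-1)*(-21)/2 = -2258 - 1*21/2 = -2258 - 21/2 = -4537/2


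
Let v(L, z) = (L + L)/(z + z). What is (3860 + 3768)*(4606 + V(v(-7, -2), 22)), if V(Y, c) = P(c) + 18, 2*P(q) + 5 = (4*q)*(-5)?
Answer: 33574642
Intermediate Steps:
v(L, z) = L/z (v(L, z) = (2*L)/((2*z)) = (2*L)*(1/(2*z)) = L/z)
P(q) = -5/2 - 10*q (P(q) = -5/2 + ((4*q)*(-5))/2 = -5/2 + (-20*q)/2 = -5/2 - 10*q)
V(Y, c) = 31/2 - 10*c (V(Y, c) = (-5/2 - 10*c) + 18 = 31/2 - 10*c)
(3860 + 3768)*(4606 + V(v(-7, -2), 22)) = (3860 + 3768)*(4606 + (31/2 - 10*22)) = 7628*(4606 + (31/2 - 220)) = 7628*(4606 - 409/2) = 7628*(8803/2) = 33574642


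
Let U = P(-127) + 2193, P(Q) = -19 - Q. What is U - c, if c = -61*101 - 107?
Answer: 8569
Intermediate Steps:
U = 2301 (U = (-19 - 1*(-127)) + 2193 = (-19 + 127) + 2193 = 108 + 2193 = 2301)
c = -6268 (c = -6161 - 107 = -6268)
U - c = 2301 - 1*(-6268) = 2301 + 6268 = 8569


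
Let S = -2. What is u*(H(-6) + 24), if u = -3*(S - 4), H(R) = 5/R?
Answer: 417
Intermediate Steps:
u = 18 (u = -3*(-2 - 4) = -3*(-6) = 18)
u*(H(-6) + 24) = 18*(5/(-6) + 24) = 18*(5*(-⅙) + 24) = 18*(-⅚ + 24) = 18*(139/6) = 417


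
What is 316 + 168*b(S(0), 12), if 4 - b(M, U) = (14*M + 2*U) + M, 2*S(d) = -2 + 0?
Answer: -524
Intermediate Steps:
S(d) = -1 (S(d) = (-2 + 0)/2 = (1/2)*(-2) = -1)
b(M, U) = 4 - 15*M - 2*U (b(M, U) = 4 - ((14*M + 2*U) + M) = 4 - ((2*U + 14*M) + M) = 4 - (2*U + 15*M) = 4 + (-15*M - 2*U) = 4 - 15*M - 2*U)
316 + 168*b(S(0), 12) = 316 + 168*(4 - 15*(-1) - 2*12) = 316 + 168*(4 + 15 - 24) = 316 + 168*(-5) = 316 - 840 = -524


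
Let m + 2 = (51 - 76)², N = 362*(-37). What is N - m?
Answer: -14017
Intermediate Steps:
N = -13394
m = 623 (m = -2 + (51 - 76)² = -2 + (-25)² = -2 + 625 = 623)
N - m = -13394 - 1*623 = -13394 - 623 = -14017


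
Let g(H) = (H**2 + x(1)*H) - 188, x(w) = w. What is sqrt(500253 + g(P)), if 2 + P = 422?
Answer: sqrt(676885) ≈ 822.73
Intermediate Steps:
P = 420 (P = -2 + 422 = 420)
g(H) = -188 + H + H**2 (g(H) = (H**2 + 1*H) - 188 = (H**2 + H) - 188 = (H + H**2) - 188 = -188 + H + H**2)
sqrt(500253 + g(P)) = sqrt(500253 + (-188 + 420 + 420**2)) = sqrt(500253 + (-188 + 420 + 176400)) = sqrt(500253 + 176632) = sqrt(676885)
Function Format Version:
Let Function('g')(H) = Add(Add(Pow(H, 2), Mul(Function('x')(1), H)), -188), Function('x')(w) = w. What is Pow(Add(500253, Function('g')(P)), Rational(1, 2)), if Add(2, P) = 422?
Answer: Pow(676885, Rational(1, 2)) ≈ 822.73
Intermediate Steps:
P = 420 (P = Add(-2, 422) = 420)
Function('g')(H) = Add(-188, H, Pow(H, 2)) (Function('g')(H) = Add(Add(Pow(H, 2), Mul(1, H)), -188) = Add(Add(Pow(H, 2), H), -188) = Add(Add(H, Pow(H, 2)), -188) = Add(-188, H, Pow(H, 2)))
Pow(Add(500253, Function('g')(P)), Rational(1, 2)) = Pow(Add(500253, Add(-188, 420, Pow(420, 2))), Rational(1, 2)) = Pow(Add(500253, Add(-188, 420, 176400)), Rational(1, 2)) = Pow(Add(500253, 176632), Rational(1, 2)) = Pow(676885, Rational(1, 2))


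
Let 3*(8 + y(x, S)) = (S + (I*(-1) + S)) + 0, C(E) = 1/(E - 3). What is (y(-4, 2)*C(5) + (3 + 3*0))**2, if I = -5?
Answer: 1/4 ≈ 0.25000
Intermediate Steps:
C(E) = 1/(-3 + E)
y(x, S) = -19/3 + 2*S/3 (y(x, S) = -8 + ((S + (-5*(-1) + S)) + 0)/3 = -8 + ((S + (5 + S)) + 0)/3 = -8 + ((5 + 2*S) + 0)/3 = -8 + (5 + 2*S)/3 = -8 + (5/3 + 2*S/3) = -19/3 + 2*S/3)
(y(-4, 2)*C(5) + (3 + 3*0))**2 = ((-19/3 + (2/3)*2)/(-3 + 5) + (3 + 3*0))**2 = ((-19/3 + 4/3)/2 + (3 + 0))**2 = (-5*1/2 + 3)**2 = (-5/2 + 3)**2 = (1/2)**2 = 1/4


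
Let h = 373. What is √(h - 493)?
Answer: 2*I*√30 ≈ 10.954*I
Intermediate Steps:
√(h - 493) = √(373 - 493) = √(-120) = 2*I*√30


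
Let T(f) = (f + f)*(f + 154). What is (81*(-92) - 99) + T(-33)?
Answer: -15537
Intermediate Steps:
T(f) = 2*f*(154 + f) (T(f) = (2*f)*(154 + f) = 2*f*(154 + f))
(81*(-92) - 99) + T(-33) = (81*(-92) - 99) + 2*(-33)*(154 - 33) = (-7452 - 99) + 2*(-33)*121 = -7551 - 7986 = -15537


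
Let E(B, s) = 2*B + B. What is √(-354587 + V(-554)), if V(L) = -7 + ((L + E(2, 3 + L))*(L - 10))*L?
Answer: 3*I*√19064498 ≈ 13099.0*I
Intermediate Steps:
E(B, s) = 3*B
V(L) = -7 + L*(-10 + L)*(6 + L) (V(L) = -7 + ((L + 3*2)*(L - 10))*L = -7 + ((L + 6)*(-10 + L))*L = -7 + ((6 + L)*(-10 + L))*L = -7 + ((-10 + L)*(6 + L))*L = -7 + L*(-10 + L)*(6 + L))
√(-354587 + V(-554)) = √(-354587 + (-7 + (-554)³ - 60*(-554) - 4*(-554)²)) = √(-354587 + (-7 - 170031464 + 33240 - 4*306916)) = √(-354587 + (-7 - 170031464 + 33240 - 1227664)) = √(-354587 - 171225895) = √(-171580482) = 3*I*√19064498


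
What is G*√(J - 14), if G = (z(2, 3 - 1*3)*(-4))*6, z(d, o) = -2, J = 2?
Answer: 96*I*√3 ≈ 166.28*I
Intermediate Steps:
G = 48 (G = -2*(-4)*6 = 8*6 = 48)
G*√(J - 14) = 48*√(2 - 14) = 48*√(-12) = 48*(2*I*√3) = 96*I*√3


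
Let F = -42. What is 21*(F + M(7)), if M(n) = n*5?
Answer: -147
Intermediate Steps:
M(n) = 5*n
21*(F + M(7)) = 21*(-42 + 5*7) = 21*(-42 + 35) = 21*(-7) = -147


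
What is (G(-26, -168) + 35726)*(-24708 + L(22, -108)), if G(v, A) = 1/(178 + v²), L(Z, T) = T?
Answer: -378568142040/427 ≈ -8.8658e+8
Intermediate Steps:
(G(-26, -168) + 35726)*(-24708 + L(22, -108)) = (1/(178 + (-26)²) + 35726)*(-24708 - 108) = (1/(178 + 676) + 35726)*(-24816) = (1/854 + 35726)*(-24816) = (30510005/854)*(-24816) = -378568142040/427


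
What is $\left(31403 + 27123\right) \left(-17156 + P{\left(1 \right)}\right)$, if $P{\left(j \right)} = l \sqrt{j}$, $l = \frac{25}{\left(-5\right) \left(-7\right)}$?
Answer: $- \frac{7028211762}{7} \approx -1.004 \cdot 10^{9}$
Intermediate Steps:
$l = \frac{5}{7}$ ($l = \frac{25}{35} = 25 \cdot \frac{1}{35} = \frac{5}{7} \approx 0.71429$)
$P{\left(j \right)} = \frac{5 \sqrt{j}}{7}$
$\left(31403 + 27123\right) \left(-17156 + P{\left(1 \right)}\right) = \left(31403 + 27123\right) \left(-17156 + \frac{5 \sqrt{1}}{7}\right) = 58526 \left(-17156 + \frac{5}{7} \cdot 1\right) = 58526 \left(-17156 + \frac{5}{7}\right) = 58526 \left(- \frac{120087}{7}\right) = - \frac{7028211762}{7}$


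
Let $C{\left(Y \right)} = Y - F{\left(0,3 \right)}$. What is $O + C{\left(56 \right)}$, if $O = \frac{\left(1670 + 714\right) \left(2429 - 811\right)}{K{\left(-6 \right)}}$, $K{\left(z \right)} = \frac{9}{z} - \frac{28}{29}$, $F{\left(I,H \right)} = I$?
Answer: $- \frac{223716088}{143} \approx -1.5644 \cdot 10^{6}$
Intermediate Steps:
$K{\left(z \right)} = - \frac{28}{29} + \frac{9}{z}$ ($K{\left(z \right)} = \frac{9}{z} - \frac{28}{29} = - \frac{28}{29} + \frac{9}{z}$)
$C{\left(Y \right)} = Y$ ($C{\left(Y \right)} = Y - 0 = Y + 0 = Y$)
$O = - \frac{223724096}{143}$ ($O = \frac{\left(1670 + 714\right) \left(2429 - 811\right)}{- \frac{28}{29} + \frac{9}{-6}} = \frac{2384 \cdot 1618}{- \frac{28}{29} + 9 \left(- \frac{1}{6}\right)} = \frac{3857312}{- \frac{28}{29} - \frac{3}{2}} = \frac{3857312}{- \frac{143}{58}} = 3857312 \left(- \frac{58}{143}\right) = - \frac{223724096}{143} \approx -1.5645 \cdot 10^{6}$)
$O + C{\left(56 \right)} = - \frac{223724096}{143} + 56 = - \frac{223716088}{143}$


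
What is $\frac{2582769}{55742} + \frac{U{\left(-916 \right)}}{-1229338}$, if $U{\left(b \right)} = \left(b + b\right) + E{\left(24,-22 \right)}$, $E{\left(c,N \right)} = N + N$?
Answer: $\frac{1587600324457}{34262879398} \approx 46.336$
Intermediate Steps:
$E{\left(c,N \right)} = 2 N$
$U{\left(b \right)} = -44 + 2 b$ ($U{\left(b \right)} = \left(b + b\right) + 2 \left(-22\right) = 2 b - 44 = -44 + 2 b$)
$\frac{2582769}{55742} + \frac{U{\left(-916 \right)}}{-1229338} = \frac{2582769}{55742} + \frac{-44 + 2 \left(-916\right)}{-1229338} = 2582769 \cdot \frac{1}{55742} + \left(-44 - 1832\right) \left(- \frac{1}{1229338}\right) = \frac{2582769}{55742} - - \frac{938}{614669} = \frac{2582769}{55742} + \frac{938}{614669} = \frac{1587600324457}{34262879398}$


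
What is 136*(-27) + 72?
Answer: -3600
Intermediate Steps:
136*(-27) + 72 = -3672 + 72 = -3600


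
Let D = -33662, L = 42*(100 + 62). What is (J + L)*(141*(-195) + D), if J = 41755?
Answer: -2969722763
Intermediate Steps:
L = 6804 (L = 42*162 = 6804)
(J + L)*(141*(-195) + D) = (41755 + 6804)*(141*(-195) - 33662) = 48559*(-27495 - 33662) = 48559*(-61157) = -2969722763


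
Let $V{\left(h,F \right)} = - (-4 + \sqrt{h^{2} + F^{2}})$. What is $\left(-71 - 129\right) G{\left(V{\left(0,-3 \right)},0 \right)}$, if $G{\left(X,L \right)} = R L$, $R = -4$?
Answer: $0$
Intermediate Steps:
$V{\left(h,F \right)} = 4 - \sqrt{F^{2} + h^{2}}$ ($V{\left(h,F \right)} = - (-4 + \sqrt{F^{2} + h^{2}}) = 4 - \sqrt{F^{2} + h^{2}}$)
$G{\left(X,L \right)} = - 4 L$
$\left(-71 - 129\right) G{\left(V{\left(0,-3 \right)},0 \right)} = \left(-71 - 129\right) \left(\left(-4\right) 0\right) = \left(-200\right) 0 = 0$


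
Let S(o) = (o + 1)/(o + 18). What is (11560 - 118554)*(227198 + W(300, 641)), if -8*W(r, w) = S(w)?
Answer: -32039011293679/1318 ≈ -2.4309e+10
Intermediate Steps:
S(o) = (1 + o)/(18 + o)
W(r, w) = -(1 + w)/(8*(18 + w))
(11560 - 118554)*(227198 + W(300, 641)) = (11560 - 118554)*(227198 + (-1 - 1*641)/(8*(18 + 641))) = -106994*(227198 + (⅛)*(-1 - 641)/659) = -106994*(227198 + (⅛)*(1/659)*(-642)) = -106994*(227198 - 321/2636) = -106994*598893607/2636 = -32039011293679/1318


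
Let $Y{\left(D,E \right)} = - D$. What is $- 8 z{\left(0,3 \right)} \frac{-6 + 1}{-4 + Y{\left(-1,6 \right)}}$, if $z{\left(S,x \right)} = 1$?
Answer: $- \frac{40}{3} \approx -13.333$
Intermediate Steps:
$- 8 z{\left(0,3 \right)} \frac{-6 + 1}{-4 + Y{\left(-1,6 \right)}} = \left(-8\right) 1 \frac{-6 + 1}{-4 - -1} = - 8 \left(- \frac{5}{-4 + 1}\right) = - 8 \left(- \frac{5}{-3}\right) = - 8 \left(\left(-5\right) \left(- \frac{1}{3}\right)\right) = \left(-8\right) \frac{5}{3} = - \frac{40}{3}$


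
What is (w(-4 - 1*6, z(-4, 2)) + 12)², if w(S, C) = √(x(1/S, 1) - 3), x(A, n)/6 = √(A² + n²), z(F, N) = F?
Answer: (60 + √15*√(-5 + √101))²/25 ≈ 188.81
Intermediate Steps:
x(A, n) = 6*√(A² + n²)
w(S, C) = √(-3 + 6*√(1 + S⁻²)) (w(S, C) = √(6*√((1/S)² + 1²) - 3) = √(6*√(S⁻² + 1) - 3) = √(6*√(1 + S⁻²) - 3) = √(-3 + 6*√(1 + S⁻²)))
(w(-4 - 1*6, z(-4, 2)) + 12)² = (√(-3 + 6*√(1 + (-4 - 1*6)⁻²)) + 12)² = (√(-3 + 6*√(1 + (-4 - 6)⁻²)) + 12)² = (√(-3 + 6*√(1 + (-10)⁻²)) + 12)² = (√(-3 + 6*√(1 + 1/100)) + 12)² = (√(-3 + 6*√(101/100)) + 12)² = (√(-3 + 6*(√101/10)) + 12)² = (√(-3 + 3*√101/5) + 12)² = (12 + √(-3 + 3*√101/5))²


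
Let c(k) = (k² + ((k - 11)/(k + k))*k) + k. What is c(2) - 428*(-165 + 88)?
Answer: 65915/2 ≈ 32958.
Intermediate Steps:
c(k) = -11/2 + k² + 3*k/2 (c(k) = (k² + ((-11 + k)/((2*k)))*k) + k = (k² + ((-11 + k)*(1/(2*k)))*k) + k = (k² + ((-11 + k)/(2*k))*k) + k = (k² + (-11/2 + k/2)) + k = (-11/2 + k² + k/2) + k = -11/2 + k² + 3*k/2)
c(2) - 428*(-165 + 88) = (-11/2 + 2² + (3/2)*2) - 428*(-165 + 88) = (-11/2 + 4 + 3) - 428*(-77) = 3/2 + 32956 = 65915/2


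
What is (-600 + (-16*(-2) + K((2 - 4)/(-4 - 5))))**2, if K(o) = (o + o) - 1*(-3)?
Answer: 25816561/81 ≈ 3.1872e+5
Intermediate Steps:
K(o) = 3 + 2*o (K(o) = 2*o + 3 = 3 + 2*o)
(-600 + (-16*(-2) + K((2 - 4)/(-4 - 5))))**2 = (-600 + (-16*(-2) + (3 + 2*((2 - 4)/(-4 - 5)))))**2 = (-600 + (32 + (3 + 2*(-2/(-9)))))**2 = (-600 + (32 + (3 + 2*(-2*(-1/9)))))**2 = (-600 + (32 + (3 + 2*(2/9))))**2 = (-600 + (32 + (3 + 4/9)))**2 = (-600 + (32 + 31/9))**2 = (-600 + 319/9)**2 = (-5081/9)**2 = 25816561/81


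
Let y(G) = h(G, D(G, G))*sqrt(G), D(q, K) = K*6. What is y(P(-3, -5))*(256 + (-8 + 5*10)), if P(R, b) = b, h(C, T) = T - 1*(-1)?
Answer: -8642*I*sqrt(5) ≈ -19324.0*I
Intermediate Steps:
D(q, K) = 6*K
h(C, T) = 1 + T (h(C, T) = T + 1 = 1 + T)
y(G) = sqrt(G)*(1 + 6*G) (y(G) = (1 + 6*G)*sqrt(G) = sqrt(G)*(1 + 6*G))
y(P(-3, -5))*(256 + (-8 + 5*10)) = (sqrt(-5)*(1 + 6*(-5)))*(256 + (-8 + 5*10)) = ((I*sqrt(5))*(1 - 30))*(256 + (-8 + 50)) = ((I*sqrt(5))*(-29))*(256 + 42) = -29*I*sqrt(5)*298 = -8642*I*sqrt(5)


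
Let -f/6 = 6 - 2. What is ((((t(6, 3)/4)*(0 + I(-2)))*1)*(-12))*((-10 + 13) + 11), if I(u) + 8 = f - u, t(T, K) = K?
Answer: 3780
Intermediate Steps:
f = -24 (f = -6*(6 - 2) = -6*4 = -24)
I(u) = -32 - u (I(u) = -8 + (-24 - u) = -32 - u)
((((t(6, 3)/4)*(0 + I(-2)))*1)*(-12))*((-10 + 13) + 11) = ((((3/4)*(0 + (-32 - 1*(-2))))*1)*(-12))*((-10 + 13) + 11) = ((((3*(¼))*(0 + (-32 + 2)))*1)*(-12))*(3 + 11) = (((3*(0 - 30)/4)*1)*(-12))*14 = ((((¾)*(-30))*1)*(-12))*14 = (-45/2*1*(-12))*14 = -45/2*(-12)*14 = 270*14 = 3780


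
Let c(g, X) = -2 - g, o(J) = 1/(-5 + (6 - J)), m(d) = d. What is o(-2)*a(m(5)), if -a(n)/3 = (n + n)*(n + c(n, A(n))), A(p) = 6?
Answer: 20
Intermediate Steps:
o(J) = 1/(1 - J)
a(n) = 12*n (a(n) = -3*(n + n)*(n + (-2 - n)) = -3*2*n*(-2) = -(-12)*n = 12*n)
o(-2)*a(m(5)) = (-1/(-1 - 2))*(12*5) = -1/(-3)*60 = -1*(-⅓)*60 = (⅓)*60 = 20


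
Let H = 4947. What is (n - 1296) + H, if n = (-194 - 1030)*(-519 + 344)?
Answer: 217851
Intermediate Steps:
n = 214200 (n = -1224*(-175) = 214200)
(n - 1296) + H = (214200 - 1296) + 4947 = 212904 + 4947 = 217851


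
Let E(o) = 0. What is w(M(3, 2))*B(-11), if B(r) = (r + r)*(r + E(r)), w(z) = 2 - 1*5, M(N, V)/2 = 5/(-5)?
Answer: -726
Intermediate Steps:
M(N, V) = -2 (M(N, V) = 2*(5/(-5)) = 2*(5*(-⅕)) = 2*(-1) = -2)
w(z) = -3 (w(z) = 2 - 5 = -3)
B(r) = 2*r² (B(r) = (r + r)*(r + 0) = (2*r)*r = 2*r²)
w(M(3, 2))*B(-11) = -6*(-11)² = -6*121 = -3*242 = -726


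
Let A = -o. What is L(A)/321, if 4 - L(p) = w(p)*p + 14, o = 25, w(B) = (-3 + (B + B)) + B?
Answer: -1960/321 ≈ -6.1059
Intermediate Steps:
w(B) = -3 + 3*B (w(B) = (-3 + 2*B) + B = -3 + 3*B)
A = -25 (A = -1*25 = -25)
L(p) = -10 - p*(-3 + 3*p) (L(p) = 4 - ((-3 + 3*p)*p + 14) = 4 - (p*(-3 + 3*p) + 14) = 4 - (14 + p*(-3 + 3*p)) = 4 + (-14 - p*(-3 + 3*p)) = -10 - p*(-3 + 3*p))
L(A)/321 = (-10 - 3*(-25)*(-1 - 25))/321 = (-10 - 3*(-25)*(-26))*(1/321) = (-10 - 1950)*(1/321) = -1960*1/321 = -1960/321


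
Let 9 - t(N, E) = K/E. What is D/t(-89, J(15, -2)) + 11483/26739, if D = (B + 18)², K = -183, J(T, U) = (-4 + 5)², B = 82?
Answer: 5616557/106956 ≈ 52.513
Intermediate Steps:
J(T, U) = 1 (J(T, U) = 1² = 1)
D = 10000 (D = (82 + 18)² = 100² = 10000)
t(N, E) = 9 + 183/E (t(N, E) = 9 - (-183)/E = 9 + 183/E)
D/t(-89, J(15, -2)) + 11483/26739 = 10000/(9 + 183/1) + 11483/26739 = 10000/(9 + 183*1) + 11483*(1/26739) = 10000/(9 + 183) + 11483/26739 = 10000/192 + 11483/26739 = 10000*(1/192) + 11483/26739 = 625/12 + 11483/26739 = 5616557/106956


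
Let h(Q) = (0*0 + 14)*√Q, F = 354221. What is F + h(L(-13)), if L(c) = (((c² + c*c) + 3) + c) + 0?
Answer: 354221 + 28*√82 ≈ 3.5447e+5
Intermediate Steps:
L(c) = 3 + c + 2*c² (L(c) = (((c² + c²) + 3) + c) + 0 = ((2*c² + 3) + c) + 0 = ((3 + 2*c²) + c) + 0 = (3 + c + 2*c²) + 0 = 3 + c + 2*c²)
h(Q) = 14*√Q (h(Q) = (0 + 14)*√Q = 14*√Q)
F + h(L(-13)) = 354221 + 14*√(3 - 13 + 2*(-13)²) = 354221 + 14*√(3 - 13 + 2*169) = 354221 + 14*√(3 - 13 + 338) = 354221 + 14*√328 = 354221 + 14*(2*√82) = 354221 + 28*√82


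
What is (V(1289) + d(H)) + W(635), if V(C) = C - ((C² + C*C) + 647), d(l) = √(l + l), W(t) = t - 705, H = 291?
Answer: -3322470 + √582 ≈ -3.3224e+6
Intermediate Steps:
W(t) = -705 + t
d(l) = √2*√l (d(l) = √(2*l) = √2*√l)
V(C) = -647 + C - 2*C² (V(C) = C - ((C² + C²) + 647) = C - (2*C² + 647) = C - (647 + 2*C²) = C + (-647 - 2*C²) = -647 + C - 2*C²)
(V(1289) + d(H)) + W(635) = ((-647 + 1289 - 2*1289²) + √2*√291) + (-705 + 635) = ((-647 + 1289 - 2*1661521) + √582) - 70 = ((-647 + 1289 - 3323042) + √582) - 70 = (-3322400 + √582) - 70 = -3322470 + √582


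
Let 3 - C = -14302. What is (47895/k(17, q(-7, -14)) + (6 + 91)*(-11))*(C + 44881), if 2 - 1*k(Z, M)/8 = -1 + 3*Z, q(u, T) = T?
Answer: -4514145813/64 ≈ -7.0534e+7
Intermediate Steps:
C = 14305 (C = 3 - 1*(-14302) = 3 + 14302 = 14305)
k(Z, M) = 24 - 24*Z (k(Z, M) = 16 - 8*(-1 + 3*Z) = 16 + (8 - 24*Z) = 24 - 24*Z)
(47895/k(17, q(-7, -14)) + (6 + 91)*(-11))*(C + 44881) = (47895/(24 - 24*17) + (6 + 91)*(-11))*(14305 + 44881) = (47895/(24 - 408) + 97*(-11))*59186 = (47895/(-384) - 1067)*59186 = (47895*(-1/384) - 1067)*59186 = (-15965/128 - 1067)*59186 = -152541/128*59186 = -4514145813/64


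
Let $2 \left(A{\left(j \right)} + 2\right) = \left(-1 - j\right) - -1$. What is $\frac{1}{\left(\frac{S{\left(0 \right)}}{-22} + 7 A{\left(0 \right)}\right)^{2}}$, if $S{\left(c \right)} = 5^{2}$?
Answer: $\frac{484}{110889} \approx 0.0043647$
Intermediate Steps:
$S{\left(c \right)} = 25$
$A{\left(j \right)} = -2 - \frac{j}{2}$ ($A{\left(j \right)} = -2 + \frac{\left(-1 - j\right) - -1}{2} = -2 + \frac{\left(-1 - j\right) + 1}{2} = -2 + \frac{\left(-1\right) j}{2} = -2 - \frac{j}{2}$)
$\frac{1}{\left(\frac{S{\left(0 \right)}}{-22} + 7 A{\left(0 \right)}\right)^{2}} = \frac{1}{\left(\frac{25}{-22} + 7 \left(-2 - 0\right)\right)^{2}} = \frac{1}{\left(25 \left(- \frac{1}{22}\right) + 7 \left(-2 + 0\right)\right)^{2}} = \frac{1}{\left(- \frac{25}{22} + 7 \left(-2\right)\right)^{2}} = \frac{1}{\left(- \frac{25}{22} - 14\right)^{2}} = \frac{1}{\left(- \frac{333}{22}\right)^{2}} = \frac{1}{\frac{110889}{484}} = \frac{484}{110889}$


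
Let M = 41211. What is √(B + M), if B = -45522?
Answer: 3*I*√479 ≈ 65.658*I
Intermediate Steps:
√(B + M) = √(-45522 + 41211) = √(-4311) = 3*I*√479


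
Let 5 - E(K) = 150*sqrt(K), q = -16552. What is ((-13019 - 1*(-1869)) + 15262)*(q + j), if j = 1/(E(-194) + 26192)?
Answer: -47006749514421552/690647809 + 616800*I*sqrt(194)/690647809 ≈ -6.8062e+7 + 0.012439*I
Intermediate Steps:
E(K) = 5 - 150*sqrt(K)
j = 1/(26197 - 150*I*sqrt(194)) (j = 1/((5 - 150*I*sqrt(194)) + 26192) = 1/(26197 - 150*I*sqrt(194)) ≈ 3.7931e-5 + 3.0251e-6*I)
((-13019 - 1*(-1869)) + 15262)*(q + j) = ((-13019 - 1*(-1869)) + 15262)*(-16552 + (26197/690647809 + 150*I*sqrt(194)/690647809)) = ((-13019 + 1869) + 15262)*(-11431602508371/690647809 + 150*I*sqrt(194)/690647809) = (-11150 + 15262)*(-11431602508371/690647809 + 150*I*sqrt(194)/690647809) = 4112*(-11431602508371/690647809 + 150*I*sqrt(194)/690647809) = -47006749514421552/690647809 + 616800*I*sqrt(194)/690647809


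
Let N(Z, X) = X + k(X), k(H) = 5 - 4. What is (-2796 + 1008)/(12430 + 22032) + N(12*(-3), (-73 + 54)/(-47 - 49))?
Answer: 1895741/1654176 ≈ 1.1460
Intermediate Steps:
k(H) = 1
N(Z, X) = 1 + X (N(Z, X) = X + 1 = 1 + X)
(-2796 + 1008)/(12430 + 22032) + N(12*(-3), (-73 + 54)/(-47 - 49)) = (-2796 + 1008)/(12430 + 22032) + (1 + (-73 + 54)/(-47 - 49)) = -1788/34462 + (1 - 19/(-96)) = -1788*1/34462 + (1 - 19*(-1/96)) = -894/17231 + (1 + 19/96) = -894/17231 + 115/96 = 1895741/1654176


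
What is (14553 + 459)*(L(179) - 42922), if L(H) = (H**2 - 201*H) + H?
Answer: -700775172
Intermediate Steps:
L(H) = H**2 - 200*H
(14553 + 459)*(L(179) - 42922) = (14553 + 459)*(179*(-200 + 179) - 42922) = 15012*(179*(-21) - 42922) = 15012*(-3759 - 42922) = 15012*(-46681) = -700775172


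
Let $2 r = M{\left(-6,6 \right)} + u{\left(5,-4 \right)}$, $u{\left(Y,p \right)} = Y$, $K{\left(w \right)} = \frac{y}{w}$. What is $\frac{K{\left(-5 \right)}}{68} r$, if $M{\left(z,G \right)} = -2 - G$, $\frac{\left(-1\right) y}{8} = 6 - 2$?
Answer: $- \frac{12}{85} \approx -0.14118$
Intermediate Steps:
$y = -32$ ($y = - 8 \left(6 - 2\right) = \left(-8\right) 4 = -32$)
$K{\left(w \right)} = - \frac{32}{w}$
$r = - \frac{3}{2}$ ($r = \frac{\left(-2 - 6\right) + 5}{2} = \frac{-8 + 5}{2} = \frac{1}{2} \left(-3\right) = - \frac{3}{2} \approx -1.5$)
$\frac{K{\left(-5 \right)}}{68} r = \frac{\left(-32\right) \frac{1}{-5}}{68} \left(- \frac{3}{2}\right) = \left(-32\right) \left(- \frac{1}{5}\right) \frac{1}{68} \left(- \frac{3}{2}\right) = \frac{32}{5} \cdot \frac{1}{68} \left(- \frac{3}{2}\right) = \frac{8}{85} \left(- \frac{3}{2}\right) = - \frac{12}{85}$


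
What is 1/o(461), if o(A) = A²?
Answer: 1/212521 ≈ 4.7054e-6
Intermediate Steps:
1/o(461) = 1/(461²) = 1/212521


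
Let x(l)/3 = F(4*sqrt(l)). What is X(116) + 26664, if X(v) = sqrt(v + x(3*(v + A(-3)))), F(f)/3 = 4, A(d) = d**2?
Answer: 26664 + 2*sqrt(38) ≈ 26676.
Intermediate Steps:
F(f) = 12 (F(f) = 3*4 = 12)
x(l) = 36 (x(l) = 3*12 = 36)
X(v) = sqrt(36 + v) (X(v) = sqrt(v + 36) = sqrt(36 + v))
X(116) + 26664 = sqrt(36 + 116) + 26664 = sqrt(152) + 26664 = 2*sqrt(38) + 26664 = 26664 + 2*sqrt(38)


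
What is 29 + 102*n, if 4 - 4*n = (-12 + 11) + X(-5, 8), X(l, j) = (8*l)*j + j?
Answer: 16225/2 ≈ 8112.5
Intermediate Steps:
X(l, j) = j + 8*j*l (X(l, j) = 8*j*l + j = j + 8*j*l)
n = 317/4 (n = 1 - ((-12 + 11) + 8*(1 + 8*(-5)))/4 = 1 - (-1 + 8*(1 - 40))/4 = 1 - (-1 + 8*(-39))/4 = 1 - (-1 - 312)/4 = 1 - 1/4*(-313) = 1 + 313/4 = 317/4 ≈ 79.250)
29 + 102*n = 29 + 102*(317/4) = 29 + 16167/2 = 16225/2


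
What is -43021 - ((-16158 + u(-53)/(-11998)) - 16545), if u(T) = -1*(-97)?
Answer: -123795267/11998 ≈ -10318.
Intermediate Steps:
u(T) = 97
-43021 - ((-16158 + u(-53)/(-11998)) - 16545) = -43021 - ((-16158 + 97/(-11998)) - 16545) = -43021 - ((-16158 + 97*(-1/11998)) - 16545) = -43021 - ((-16158 - 97/11998) - 16545) = -43021 - (-193863781/11998 - 16545) = -43021 - 1*(-392370691/11998) = -43021 + 392370691/11998 = -123795267/11998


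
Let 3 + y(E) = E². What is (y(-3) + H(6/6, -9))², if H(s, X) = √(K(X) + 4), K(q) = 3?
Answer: (6 + √7)² ≈ 74.749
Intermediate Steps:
y(E) = -3 + E²
H(s, X) = √7 (H(s, X) = √(3 + 4) = √7)
(y(-3) + H(6/6, -9))² = ((-3 + (-3)²) + √7)² = ((-3 + 9) + √7)² = (6 + √7)²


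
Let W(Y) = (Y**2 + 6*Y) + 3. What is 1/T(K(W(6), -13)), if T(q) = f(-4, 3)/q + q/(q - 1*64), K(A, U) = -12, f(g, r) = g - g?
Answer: 19/3 ≈ 6.3333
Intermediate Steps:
W(Y) = 3 + Y**2 + 6*Y
f(g, r) = 0
T(q) = q/(-64 + q) (T(q) = 0/q + q/(q - 1*64) = 0 + q/(q - 64) = 0 + q/(-64 + q) = q/(-64 + q))
1/T(K(W(6), -13)) = 1/(-12/(-64 - 12)) = 1/(-12/(-76)) = 1/(-12*(-1/76)) = 1/(3/19) = 19/3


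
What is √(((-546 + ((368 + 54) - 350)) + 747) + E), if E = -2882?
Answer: I*√2609 ≈ 51.078*I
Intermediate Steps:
√(((-546 + ((368 + 54) - 350)) + 747) + E) = √(((-546 + ((368 + 54) - 350)) + 747) - 2882) = √(((-546 + (422 - 350)) + 747) - 2882) = √(((-546 + 72) + 747) - 2882) = √((-474 + 747) - 2882) = √(273 - 2882) = √(-2609) = I*√2609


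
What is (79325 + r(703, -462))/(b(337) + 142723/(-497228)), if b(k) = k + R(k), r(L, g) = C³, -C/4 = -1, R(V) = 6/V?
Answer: 13302884154204/56424572449 ≈ 235.76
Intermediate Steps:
C = 4 (C = -4*(-1) = 4)
r(L, g) = 64 (r(L, g) = 4³ = 64)
b(k) = k + 6/k
(79325 + r(703, -462))/(b(337) + 142723/(-497228)) = (79325 + 64)/((337 + 6/337) + 142723/(-497228)) = 79389/((337 + 6*(1/337)) + 142723*(-1/497228)) = 79389/((337 + 6/337) - 142723/497228) = 79389/(113575/337 - 142723/497228) = 79389/(56424572449/167565836) = 79389*(167565836/56424572449) = 13302884154204/56424572449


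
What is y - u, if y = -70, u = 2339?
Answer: -2409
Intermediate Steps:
y - u = -70 - 1*2339 = -70 - 2339 = -2409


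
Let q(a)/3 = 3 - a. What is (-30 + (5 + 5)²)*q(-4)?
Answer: 1470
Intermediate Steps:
q(a) = 9 - 3*a (q(a) = 3*(3 - a) = 9 - 3*a)
(-30 + (5 + 5)²)*q(-4) = (-30 + (5 + 5)²)*(9 - 3*(-4)) = (-30 + 10²)*(9 + 12) = (-30 + 100)*21 = 70*21 = 1470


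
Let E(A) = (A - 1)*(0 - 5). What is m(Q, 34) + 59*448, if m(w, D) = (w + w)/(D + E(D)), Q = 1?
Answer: 3462590/131 ≈ 26432.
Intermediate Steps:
E(A) = 5 - 5*A (E(A) = (-1 + A)*(-5) = 5 - 5*A)
m(w, D) = 2*w/(5 - 4*D) (m(w, D) = (w + w)/(D + (5 - 5*D)) = (2*w)/(5 - 4*D) = 2*w/(5 - 4*D))
m(Q, 34) + 59*448 = -2*1/(-5 + 4*34) + 59*448 = -2*1/(-5 + 136) + 26432 = -2*1/131 + 26432 = -2*1*1/131 + 26432 = -2/131 + 26432 = 3462590/131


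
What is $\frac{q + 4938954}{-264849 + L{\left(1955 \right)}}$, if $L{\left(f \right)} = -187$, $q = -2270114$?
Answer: $- \frac{667210}{66259} \approx -10.07$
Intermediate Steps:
$\frac{q + 4938954}{-264849 + L{\left(1955 \right)}} = \frac{-2270114 + 4938954}{-264849 - 187} = \frac{2668840}{-265036} = 2668840 \left(- \frac{1}{265036}\right) = - \frac{667210}{66259}$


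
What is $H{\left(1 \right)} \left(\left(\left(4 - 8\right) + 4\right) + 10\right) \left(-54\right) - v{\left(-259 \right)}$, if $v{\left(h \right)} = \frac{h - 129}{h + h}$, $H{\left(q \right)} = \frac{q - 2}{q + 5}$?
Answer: $\frac{23116}{259} \approx 89.251$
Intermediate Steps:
$H{\left(q \right)} = \frac{-2 + q}{5 + q}$
$v{\left(h \right)} = \frac{-129 + h}{2 h}$
$H{\left(1 \right)} \left(\left(\left(4 - 8\right) + 4\right) + 10\right) \left(-54\right) - v{\left(-259 \right)} = \frac{-2 + 1}{5 + 1} \left(\left(\left(4 - 8\right) + 4\right) + 10\right) \left(-54\right) - \frac{-129 - 259}{2 \left(-259\right)} = \frac{1}{6} \left(-1\right) \left(\left(\left(4 - 8\right) + 4\right) + 10\right) \left(-54\right) - \frac{1}{2} \left(- \frac{1}{259}\right) \left(-388\right) = \frac{1}{6} \left(-1\right) \left(\left(-4 + 4\right) + 10\right) \left(-54\right) - \frac{194}{259} = - \frac{0 + 10}{6} \left(-54\right) - \frac{194}{259} = \left(- \frac{1}{6}\right) 10 \left(-54\right) - \frac{194}{259} = \left(- \frac{5}{3}\right) \left(-54\right) - \frac{194}{259} = 90 - \frac{194}{259} = \frac{23116}{259}$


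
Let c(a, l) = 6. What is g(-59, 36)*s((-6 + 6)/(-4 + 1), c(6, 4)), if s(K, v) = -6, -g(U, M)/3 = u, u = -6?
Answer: -108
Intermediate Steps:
g(U, M) = 18 (g(U, M) = -3*(-6) = 18)
g(-59, 36)*s((-6 + 6)/(-4 + 1), c(6, 4)) = 18*(-6) = -108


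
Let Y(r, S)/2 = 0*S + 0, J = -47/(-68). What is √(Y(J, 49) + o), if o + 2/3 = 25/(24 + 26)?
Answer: I*√6/6 ≈ 0.40825*I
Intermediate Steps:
J = 47/68 (J = -47*(-1/68) = 47/68 ≈ 0.69118)
Y(r, S) = 0 (Y(r, S) = 2*(0*S + 0) = 2*(0 + 0) = 2*0 = 0)
o = -⅙ (o = -⅔ + 25/(24 + 26) = -⅔ + 25/50 = -⅔ + (1/50)*25 = -⅔ + ½ = -⅙ ≈ -0.16667)
√(Y(J, 49) + o) = √(0 - ⅙) = √(-⅙) = I*√6/6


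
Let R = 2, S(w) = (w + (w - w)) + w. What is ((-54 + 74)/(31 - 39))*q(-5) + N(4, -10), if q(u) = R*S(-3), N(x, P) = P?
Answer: 20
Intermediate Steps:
S(w) = 2*w (S(w) = (w + 0) + w = w + w = 2*w)
q(u) = -12 (q(u) = 2*(2*(-3)) = 2*(-6) = -12)
((-54 + 74)/(31 - 39))*q(-5) + N(4, -10) = ((-54 + 74)/(31 - 39))*(-12) - 10 = (20/(-8))*(-12) - 10 = (20*(-⅛))*(-12) - 10 = -5/2*(-12) - 10 = 30 - 10 = 20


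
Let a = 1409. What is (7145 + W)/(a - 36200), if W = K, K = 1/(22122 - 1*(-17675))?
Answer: -284349566/1384577427 ≈ -0.20537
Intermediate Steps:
K = 1/39797 (K = 1/(22122 + 17675) = 1/39797 ≈ 2.5128e-5)
W = 1/39797 ≈ 2.5128e-5
(7145 + W)/(a - 36200) = (7145 + 1/39797)/(1409 - 36200) = (284349566/39797)/(-34791) = (284349566/39797)*(-1/34791) = -284349566/1384577427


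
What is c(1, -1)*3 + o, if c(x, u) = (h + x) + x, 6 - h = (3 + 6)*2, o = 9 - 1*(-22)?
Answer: 1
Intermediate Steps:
o = 31 (o = 9 + 22 = 31)
h = -12 (h = 6 - (3 + 6)*2 = 6 - 9*2 = 6 - 1*18 = 6 - 18 = -12)
c(x, u) = -12 + 2*x (c(x, u) = (-12 + x) + x = -12 + 2*x)
c(1, -1)*3 + o = (-12 + 2*1)*3 + 31 = (-12 + 2)*3 + 31 = -10*3 + 31 = -30 + 31 = 1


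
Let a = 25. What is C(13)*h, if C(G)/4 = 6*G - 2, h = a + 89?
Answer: 34656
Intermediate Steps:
h = 114 (h = 25 + 89 = 114)
C(G) = -8 + 24*G (C(G) = 4*(6*G - 2) = 4*(-2 + 6*G) = -8 + 24*G)
C(13)*h = (-8 + 24*13)*114 = (-8 + 312)*114 = 304*114 = 34656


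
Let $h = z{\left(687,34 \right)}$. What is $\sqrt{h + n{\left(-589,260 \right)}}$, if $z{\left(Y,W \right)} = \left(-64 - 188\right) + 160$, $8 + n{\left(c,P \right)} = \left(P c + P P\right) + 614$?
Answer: $i \sqrt{85026} \approx 291.59 i$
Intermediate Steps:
$n{\left(c,P \right)} = 606 + P^{2} + P c$ ($n{\left(c,P \right)} = -8 + \left(\left(P c + P P\right) + 614\right) = -8 + \left(\left(P c + P^{2}\right) + 614\right) = -8 + \left(\left(P^{2} + P c\right) + 614\right) = -8 + \left(614 + P^{2} + P c\right) = 606 + P^{2} + P c$)
$z{\left(Y,W \right)} = -92$ ($z{\left(Y,W \right)} = -252 + 160 = -92$)
$h = -92$
$\sqrt{h + n{\left(-589,260 \right)}} = \sqrt{-92 + \left(606 + 260^{2} + 260 \left(-589\right)\right)} = \sqrt{-92 + \left(606 + 67600 - 153140\right)} = \sqrt{-92 - 84934} = \sqrt{-85026} = i \sqrt{85026}$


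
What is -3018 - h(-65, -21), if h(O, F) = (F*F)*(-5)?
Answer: -813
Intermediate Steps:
h(O, F) = -5*F**2 (h(O, F) = F**2*(-5) = -5*F**2)
-3018 - h(-65, -21) = -3018 - (-5)*(-21)**2 = -3018 - (-5)*441 = -3018 - 1*(-2205) = -3018 + 2205 = -813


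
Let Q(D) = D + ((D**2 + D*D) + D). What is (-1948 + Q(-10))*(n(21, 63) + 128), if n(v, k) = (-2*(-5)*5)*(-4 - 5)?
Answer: 569296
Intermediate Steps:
n(v, k) = -450 (n(v, k) = (10*5)*(-9) = 50*(-9) = -450)
Q(D) = 2*D + 2*D**2 (Q(D) = D + ((D**2 + D**2) + D) = D + (2*D**2 + D) = D + (D + 2*D**2) = 2*D + 2*D**2)
(-1948 + Q(-10))*(n(21, 63) + 128) = (-1948 + 2*(-10)*(1 - 10))*(-450 + 128) = (-1948 + 2*(-10)*(-9))*(-322) = (-1948 + 180)*(-322) = -1768*(-322) = 569296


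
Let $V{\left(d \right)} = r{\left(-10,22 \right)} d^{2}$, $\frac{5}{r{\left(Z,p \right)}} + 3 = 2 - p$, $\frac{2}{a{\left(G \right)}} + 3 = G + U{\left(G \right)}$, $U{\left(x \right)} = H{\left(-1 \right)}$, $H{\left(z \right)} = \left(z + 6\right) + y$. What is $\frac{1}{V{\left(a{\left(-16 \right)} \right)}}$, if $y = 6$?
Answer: $- \frac{368}{5} \approx -73.6$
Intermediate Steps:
$H{\left(z \right)} = 12 + z$ ($H{\left(z \right)} = \left(z + 6\right) + 6 = \left(6 + z\right) + 6 = 12 + z$)
$U{\left(x \right)} = 11$ ($U{\left(x \right)} = 12 - 1 = 11$)
$a{\left(G \right)} = \frac{2}{8 + G}$ ($a{\left(G \right)} = \frac{2}{-3 + \left(G + 11\right)} = \frac{2}{-3 + \left(11 + G\right)} = \frac{2}{8 + G}$)
$r{\left(Z,p \right)} = \frac{5}{-1 - p}$ ($r{\left(Z,p \right)} = \frac{5}{-3 - \left(-2 + p\right)} = \frac{5}{-1 - p}$)
$V{\left(d \right)} = - \frac{5 d^{2}}{23}$ ($V{\left(d \right)} = - \frac{5}{1 + 22} d^{2} = - \frac{5}{23} d^{2} = \left(-5\right) \frac{1}{23} d^{2} = - \frac{5 d^{2}}{23}$)
$\frac{1}{V{\left(a{\left(-16 \right)} \right)}} = \frac{1}{\left(- \frac{5}{23}\right) \left(\frac{2}{8 - 16}\right)^{2}} = \frac{1}{\left(- \frac{5}{23}\right) \left(\frac{2}{-8}\right)^{2}} = \frac{1}{\left(- \frac{5}{23}\right) \left(2 \left(- \frac{1}{8}\right)\right)^{2}} = \frac{1}{\left(- \frac{5}{23}\right) \left(- \frac{1}{4}\right)^{2}} = \frac{1}{\left(- \frac{5}{23}\right) \frac{1}{16}} = \frac{1}{- \frac{5}{368}} = - \frac{368}{5}$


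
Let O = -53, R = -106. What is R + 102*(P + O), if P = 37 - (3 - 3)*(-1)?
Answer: -1738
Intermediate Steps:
P = 37 (P = 37 - 0*(-1) = 37 - 1*0 = 37 + 0 = 37)
R + 102*(P + O) = -106 + 102*(37 - 53) = -106 + 102*(-16) = -106 - 1632 = -1738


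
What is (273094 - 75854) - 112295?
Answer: 84945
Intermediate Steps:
(273094 - 75854) - 112295 = 197240 - 112295 = 84945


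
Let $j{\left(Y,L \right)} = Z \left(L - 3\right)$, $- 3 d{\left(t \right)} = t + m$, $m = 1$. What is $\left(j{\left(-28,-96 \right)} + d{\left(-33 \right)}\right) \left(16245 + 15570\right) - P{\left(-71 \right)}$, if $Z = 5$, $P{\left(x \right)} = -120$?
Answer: $-15408945$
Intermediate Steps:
$d{\left(t \right)} = - \frac{1}{3} - \frac{t}{3}$ ($d{\left(t \right)} = - \frac{t + 1}{3} = - \frac{1 + t}{3} = - \frac{1}{3} - \frac{t}{3}$)
$j{\left(Y,L \right)} = -15 + 5 L$ ($j{\left(Y,L \right)} = 5 \left(L - 3\right) = 5 \left(-3 + L\right) = -15 + 5 L$)
$\left(j{\left(-28,-96 \right)} + d{\left(-33 \right)}\right) \left(16245 + 15570\right) - P{\left(-71 \right)} = \left(\left(-15 + 5 \left(-96\right)\right) - - \frac{32}{3}\right) \left(16245 + 15570\right) - -120 = \left(\left(-15 - 480\right) + \left(- \frac{1}{3} + 11\right)\right) 31815 + 120 = \left(-495 + \frac{32}{3}\right) 31815 + 120 = \left(- \frac{1453}{3}\right) 31815 + 120 = -15409065 + 120 = -15408945$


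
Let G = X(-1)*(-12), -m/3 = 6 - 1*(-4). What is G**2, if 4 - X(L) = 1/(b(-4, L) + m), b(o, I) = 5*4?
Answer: 60516/25 ≈ 2420.6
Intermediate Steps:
b(o, I) = 20
m = -30 (m = -3*(6 - 1*(-4)) = -3*(6 + 4) = -3*10 = -30)
X(L) = 41/10 (X(L) = 4 - 1/(20 - 30) = 4 - 1/(-10) = 4 - 1*(-1/10) = 4 + 1/10 = 41/10)
G = -246/5 (G = (41/10)*(-12) = -246/5 ≈ -49.200)
G**2 = (-246/5)**2 = 60516/25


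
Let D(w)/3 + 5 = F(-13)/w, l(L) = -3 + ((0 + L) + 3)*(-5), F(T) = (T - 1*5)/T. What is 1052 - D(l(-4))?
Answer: 13844/13 ≈ 1064.9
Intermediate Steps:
F(T) = (-5 + T)/T (F(T) = (T - 5)/T = (-5 + T)/T)
l(L) = -18 - 5*L (l(L) = -3 + (L + 3)*(-5) = -3 + (3 + L)*(-5) = -3 + (-15 - 5*L) = -18 - 5*L)
D(w) = -15 + 54/(13*w) (D(w) = -15 + 3*(((-5 - 13)/(-13))/w) = -15 + 3*((-1/13*(-18))/w) = -15 + 3*(18/(13*w)) = -15 + 54/(13*w))
1052 - D(l(-4)) = 1052 - (-15 + 54/(13*(-18 - 5*(-4)))) = 1052 - (-15 + 54/(13*(-18 + 20))) = 1052 - (-15 + (54/13)/2) = 1052 - (-15 + (54/13)*(½)) = 1052 - (-15 + 27/13) = 1052 - 1*(-168/13) = 1052 + 168/13 = 13844/13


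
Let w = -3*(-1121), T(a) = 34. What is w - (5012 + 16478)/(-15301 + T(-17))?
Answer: 7337773/2181 ≈ 3364.4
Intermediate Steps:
w = 3363
w - (5012 + 16478)/(-15301 + T(-17)) = 3363 - (5012 + 16478)/(-15301 + 34) = 3363 - 21490/(-15267) = 3363 - 21490*(-1)/15267 = 3363 - 1*(-3070/2181) = 3363 + 3070/2181 = 7337773/2181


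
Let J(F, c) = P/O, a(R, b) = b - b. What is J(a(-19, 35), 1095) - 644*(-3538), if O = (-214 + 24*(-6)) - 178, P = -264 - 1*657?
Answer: 1221261913/536 ≈ 2.2785e+6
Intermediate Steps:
P = -921 (P = -264 - 657 = -921)
a(R, b) = 0
O = -536 (O = (-214 - 144) - 178 = -358 - 178 = -536)
J(F, c) = 921/536 (J(F, c) = -921/(-536) = -921*(-1/536) = 921/536)
J(a(-19, 35), 1095) - 644*(-3538) = 921/536 - 644*(-3538) = 921/536 + 2278472 = 1221261913/536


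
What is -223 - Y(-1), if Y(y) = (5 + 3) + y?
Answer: -230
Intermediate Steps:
Y(y) = 8 + y
-223 - Y(-1) = -223 - (8 - 1) = -223 - 1*7 = -223 - 7 = -230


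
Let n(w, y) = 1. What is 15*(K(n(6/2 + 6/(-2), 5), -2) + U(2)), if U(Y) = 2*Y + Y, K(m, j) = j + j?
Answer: 30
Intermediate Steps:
K(m, j) = 2*j
U(Y) = 3*Y
15*(K(n(6/2 + 6/(-2), 5), -2) + U(2)) = 15*(2*(-2) + 3*2) = 15*(-4 + 6) = 15*2 = 30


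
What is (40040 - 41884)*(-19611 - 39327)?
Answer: 108681672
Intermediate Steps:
(40040 - 41884)*(-19611 - 39327) = -1844*(-58938) = 108681672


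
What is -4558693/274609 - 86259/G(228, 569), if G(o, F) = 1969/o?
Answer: -5409725549185/540705121 ≈ -10005.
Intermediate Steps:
-4558693/274609 - 86259/G(228, 569) = -4558693/274609 - 86259/(1969/228) = -4558693*1/274609 - 86259/(1969*(1/228)) = -4558693/274609 - 86259/1969/228 = -4558693/274609 - 86259*228/1969 = -4558693/274609 - 19667052/1969 = -5409725549185/540705121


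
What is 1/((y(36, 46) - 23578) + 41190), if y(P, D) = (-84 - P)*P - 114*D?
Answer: 1/8048 ≈ 0.00012425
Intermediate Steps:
y(P, D) = -114*D + P*(-84 - P) (y(P, D) = P*(-84 - P) - 114*D = -114*D + P*(-84 - P))
1/((y(36, 46) - 23578) + 41190) = 1/(((-1*36**2 - 114*46 - 84*36) - 23578) + 41190) = 1/(((-1*1296 - 5244 - 3024) - 23578) + 41190) = 1/(((-1296 - 5244 - 3024) - 23578) + 41190) = 1/((-9564 - 23578) + 41190) = 1/(-33142 + 41190) = 1/8048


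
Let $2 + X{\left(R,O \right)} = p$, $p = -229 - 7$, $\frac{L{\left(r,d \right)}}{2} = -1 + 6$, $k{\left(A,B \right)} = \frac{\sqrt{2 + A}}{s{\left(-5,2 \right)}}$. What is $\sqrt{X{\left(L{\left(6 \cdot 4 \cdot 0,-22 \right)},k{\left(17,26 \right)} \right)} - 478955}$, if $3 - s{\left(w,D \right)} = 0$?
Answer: $i \sqrt{479193} \approx 692.24 i$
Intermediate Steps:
$s{\left(w,D \right)} = 3$ ($s{\left(w,D \right)} = 3 - 0 = 3 + 0 = 3$)
$k{\left(A,B \right)} = \frac{\sqrt{2 + A}}{3}$
$L{\left(r,d \right)} = 10$ ($L{\left(r,d \right)} = 2 \left(-1 + 6\right) = 2 \cdot 5 = 10$)
$p = -236$
$X{\left(R,O \right)} = -238$ ($X{\left(R,O \right)} = -2 - 236 = -238$)
$\sqrt{X{\left(L{\left(6 \cdot 4 \cdot 0,-22 \right)},k{\left(17,26 \right)} \right)} - 478955} = \sqrt{-238 - 478955} = \sqrt{-479193} = i \sqrt{479193}$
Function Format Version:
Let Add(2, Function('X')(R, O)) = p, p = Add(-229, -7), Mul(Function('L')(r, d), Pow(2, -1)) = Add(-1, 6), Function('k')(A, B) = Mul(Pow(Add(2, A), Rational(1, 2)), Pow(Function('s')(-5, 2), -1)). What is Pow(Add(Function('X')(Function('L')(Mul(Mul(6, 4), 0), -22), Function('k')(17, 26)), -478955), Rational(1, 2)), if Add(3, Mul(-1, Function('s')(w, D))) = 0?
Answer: Mul(I, Pow(479193, Rational(1, 2))) ≈ Mul(692.24, I)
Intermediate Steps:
Function('s')(w, D) = 3 (Function('s')(w, D) = Add(3, Mul(-1, 0)) = Add(3, 0) = 3)
Function('k')(A, B) = Mul(Rational(1, 3), Pow(Add(2, A), Rational(1, 2))) (Function('k')(A, B) = Mul(Pow(Add(2, A), Rational(1, 2)), Pow(3, -1)) = Mul(Pow(Add(2, A), Rational(1, 2)), Rational(1, 3)) = Mul(Rational(1, 3), Pow(Add(2, A), Rational(1, 2))))
Function('L')(r, d) = 10 (Function('L')(r, d) = Mul(2, Add(-1, 6)) = Mul(2, 5) = 10)
p = -236
Function('X')(R, O) = -238 (Function('X')(R, O) = Add(-2, -236) = -238)
Pow(Add(Function('X')(Function('L')(Mul(Mul(6, 4), 0), -22), Function('k')(17, 26)), -478955), Rational(1, 2)) = Pow(Add(-238, -478955), Rational(1, 2)) = Pow(-479193, Rational(1, 2)) = Mul(I, Pow(479193, Rational(1, 2)))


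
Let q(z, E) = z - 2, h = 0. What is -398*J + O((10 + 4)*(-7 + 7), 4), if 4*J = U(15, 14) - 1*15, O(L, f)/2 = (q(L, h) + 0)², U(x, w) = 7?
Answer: 804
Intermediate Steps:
q(z, E) = -2 + z
O(L, f) = 2*(-2 + L)² (O(L, f) = 2*((-2 + L) + 0)² = 2*(-2 + L)²)
J = -2 (J = (7 - 1*15)/4 = (7 - 15)/4 = (¼)*(-8) = -2)
-398*J + O((10 + 4)*(-7 + 7), 4) = -398*(-2) + 2*(-2 + (10 + 4)*(-7 + 7))² = 796 + 2*(-2 + 14*0)² = 796 + 2*(-2 + 0)² = 796 + 2*(-2)² = 796 + 2*4 = 796 + 8 = 804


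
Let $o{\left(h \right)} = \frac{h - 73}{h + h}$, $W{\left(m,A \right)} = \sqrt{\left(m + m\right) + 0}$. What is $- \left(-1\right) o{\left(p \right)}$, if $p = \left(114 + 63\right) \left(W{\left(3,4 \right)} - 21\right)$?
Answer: $\frac{13088}{25665} + \frac{73 \sqrt{6}}{153990} \approx 0.51112$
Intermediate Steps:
$W{\left(m,A \right)} = \sqrt{2} \sqrt{m}$ ($W{\left(m,A \right)} = \sqrt{2 m + 0} = \sqrt{2 m} = \sqrt{2} \sqrt{m}$)
$p = -3717 + 177 \sqrt{6}$ ($p = \left(114 + 63\right) \left(\sqrt{2} \sqrt{3} - 21\right) = 177 \left(\sqrt{6} - 21\right) = 177 \left(-21 + \sqrt{6}\right) = -3717 + 177 \sqrt{6} \approx -3283.4$)
$o{\left(h \right)} = \frac{-73 + h}{2 h}$
$- \left(-1\right) o{\left(p \right)} = - \left(-1\right) \frac{-73 - \left(3717 - 177 \sqrt{6}\right)}{2 \left(-3717 + 177 \sqrt{6}\right)} = - \left(-1\right) \frac{-3790 + 177 \sqrt{6}}{2 \left(-3717 + 177 \sqrt{6}\right)} = - \frac{\left(-1\right) \left(-3790 + 177 \sqrt{6}\right)}{2 \left(-3717 + 177 \sqrt{6}\right)} = \frac{-3790 + 177 \sqrt{6}}{2 \left(-3717 + 177 \sqrt{6}\right)}$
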